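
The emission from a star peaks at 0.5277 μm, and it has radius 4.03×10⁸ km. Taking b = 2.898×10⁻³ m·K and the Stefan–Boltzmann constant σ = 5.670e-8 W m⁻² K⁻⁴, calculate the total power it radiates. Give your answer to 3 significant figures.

Wien's law: T = b/λ_max = 2.898×10⁻³/5.277×10⁻⁷ = 5491.76 K.
Surface area A = 4πR² = 4π(4.03×10¹¹ m)² = 2.04089×10²⁴ m².
Then P = σAT⁴ = 5.670×10⁻⁸×2.04089×10²⁴×(5491.76)⁴ = 1.05×10³² W.

P ≈ 1.05×10³² W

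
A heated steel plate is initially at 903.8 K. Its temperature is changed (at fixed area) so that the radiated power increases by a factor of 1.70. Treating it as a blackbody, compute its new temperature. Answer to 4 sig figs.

P ∝ T⁴, so T₂/T₁ = (P₂/P₁)^(1/4) = (1.70)^(1/4) = 1.14186.
T₂ = 903.8 × 1.14186 = 1032 K.

T₂ ≈ 1032 K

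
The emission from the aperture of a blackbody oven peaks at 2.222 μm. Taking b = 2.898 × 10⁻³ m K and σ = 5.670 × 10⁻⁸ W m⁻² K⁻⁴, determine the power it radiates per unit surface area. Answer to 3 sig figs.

I ≈ 1.64×10⁵ W/m²

Wien's law: T = b/λ_max = 2.898×10⁻³/2.222×10⁻⁶ = 1304.23 K.
Then I = σT⁴ = 5.670×10⁻⁸×(1304.23)⁴ = 1.64×10⁵ W/m².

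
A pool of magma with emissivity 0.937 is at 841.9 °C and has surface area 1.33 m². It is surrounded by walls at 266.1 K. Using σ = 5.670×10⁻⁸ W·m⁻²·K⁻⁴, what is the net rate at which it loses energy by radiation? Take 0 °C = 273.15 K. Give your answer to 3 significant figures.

Net loss ≈ 1.09×10⁵ W

T = 841.9 °C + 273.15 = 1115.05 K.
Area A = 1.33 m².
Net radiated power P_net = εσA(T⁴ − T₀⁴) = 0.937×5.670×10⁻⁸×1.33×(1115.05⁴ − 266.1⁴).
T⁴ − T₀⁴ = 1.54589×10¹² − 5.01394×10⁹ = 1.54088×10¹² K⁴, so P_net = 1.09×10⁵ W.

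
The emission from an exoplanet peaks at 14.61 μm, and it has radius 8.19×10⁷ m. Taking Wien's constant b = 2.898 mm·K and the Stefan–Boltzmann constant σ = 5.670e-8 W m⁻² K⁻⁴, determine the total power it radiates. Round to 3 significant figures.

P ≈ 7.40×10¹⁸ W

Wien's law: T = b/λ_max = 2.898×10⁻³/1.461×10⁻⁵ = 198.357 K.
Surface area A = 4πR² = 4π(8.19×10⁷ m)² = 8.42903×10¹⁶ m².
Then P = σAT⁴ = 5.670×10⁻⁸×8.42903×10¹⁶×(198.357)⁴ = 7.40×10¹⁸ W.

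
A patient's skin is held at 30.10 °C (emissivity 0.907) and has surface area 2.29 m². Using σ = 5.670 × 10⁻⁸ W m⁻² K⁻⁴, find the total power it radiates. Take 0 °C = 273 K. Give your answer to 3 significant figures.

P ≈ 994 W

T = 30.10 °C + 273 = 303.10 K.
Area A = 2.29 m².
P = εσAT⁴ = 0.907 × 5.670×10⁻⁸ × 2.29 × (303.10)⁴ = 994 W.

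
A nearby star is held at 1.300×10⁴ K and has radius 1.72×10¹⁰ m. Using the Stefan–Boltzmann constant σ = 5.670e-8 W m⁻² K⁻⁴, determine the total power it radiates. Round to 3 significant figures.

Surface area A = 4πR² = 4π(1.72×10¹⁰ m)² = 3.71764×10²¹ m².
P = σAT⁴ = 5.670×10⁻⁸ × 3.71764×10²¹ × (1.300×10⁴)⁴ = 6.02×10³⁰ W.

P ≈ 6.02×10³⁰ W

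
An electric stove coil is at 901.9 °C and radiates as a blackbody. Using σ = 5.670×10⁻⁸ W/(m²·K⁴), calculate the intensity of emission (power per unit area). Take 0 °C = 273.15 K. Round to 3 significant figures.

I ≈ 1.08×10⁵ W/m²

T = 901.9 °C + 273.15 = 1175.05 K.
Stefan–Boltzmann: I = σT⁴ = 5.670×10⁻⁸ × (1175.05)⁴ = 1.08×10⁵ W/m².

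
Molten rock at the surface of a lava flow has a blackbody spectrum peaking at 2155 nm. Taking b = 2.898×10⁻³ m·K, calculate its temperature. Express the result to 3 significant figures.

Wien's law gives T = b/λ_max = (2.898×10⁻³ m·K)/(2.155×10⁻⁶ m) = 1.34×10³ K.

T ≈ 1.34×10³ K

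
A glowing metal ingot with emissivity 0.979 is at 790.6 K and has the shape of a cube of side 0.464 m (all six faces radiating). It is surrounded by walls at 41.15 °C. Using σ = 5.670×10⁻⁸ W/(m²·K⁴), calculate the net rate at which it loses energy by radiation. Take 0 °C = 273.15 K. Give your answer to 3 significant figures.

Net loss ≈ 2.73×10⁴ W

Surroundings: T = 41.15 °C + 273.15 = 314.30 K.
Area A = 6s² = 6×(0.464 m)² = 1.29178 m².
Net radiated power P_net = εσA(T⁴ − T₀⁴) = 0.979×5.670×10⁻⁸×1.29178×(790.6⁴ − 314.30⁴).
T⁴ − T₀⁴ = 3.90685×10¹¹ − 9.75838×10⁹ = 3.80927×10¹¹ K⁴, so P_net = 2.73×10⁴ W.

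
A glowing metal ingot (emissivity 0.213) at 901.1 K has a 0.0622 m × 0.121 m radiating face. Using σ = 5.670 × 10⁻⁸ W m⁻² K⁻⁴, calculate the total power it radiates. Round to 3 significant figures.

P ≈ 59.9 W

Area A = 0.0622 × 0.121 = 7.5262×10⁻³ m².
P = εσAT⁴ = 0.213 × 5.670×10⁻⁸ × 7.5262×10⁻³ × (901.1)⁴ = 59.9 W.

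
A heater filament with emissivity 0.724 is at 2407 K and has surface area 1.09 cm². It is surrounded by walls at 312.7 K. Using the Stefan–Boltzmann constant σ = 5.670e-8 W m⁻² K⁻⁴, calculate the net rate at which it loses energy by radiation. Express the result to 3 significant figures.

Area A = 1.09 cm² = 1.09×10⁻⁴ m².
Net radiated power P_net = εσA(T⁴ − T₀⁴) = 0.724×5.670×10⁻⁸×1.09×10⁻⁴×(2407⁴ − 312.7⁴).
T⁴ − T₀⁴ = 3.35664×10¹³ − 9.56118×10⁹ = 3.35568×10¹³ K⁴, so P_net = 150 W.

Net loss ≈ 150 W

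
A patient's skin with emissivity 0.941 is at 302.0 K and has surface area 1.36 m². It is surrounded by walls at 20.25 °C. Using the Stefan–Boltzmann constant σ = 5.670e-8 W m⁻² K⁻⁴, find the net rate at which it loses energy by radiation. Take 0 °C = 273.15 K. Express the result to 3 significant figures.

Surroundings: T = 20.25 °C + 273.15 = 293.40 K.
Area A = 1.36 m².
Net radiated power P_net = εσA(T⁴ − T₀⁴) = 0.941×5.670×10⁻⁸×1.36×(302.0⁴ − 293.40⁴).
T⁴ − T₀⁴ = 8.31817×10⁹ − 7.41038×10⁹ = 9.07790×10⁸ K⁴, so P_net = 65.9 W.

Net loss ≈ 65.9 W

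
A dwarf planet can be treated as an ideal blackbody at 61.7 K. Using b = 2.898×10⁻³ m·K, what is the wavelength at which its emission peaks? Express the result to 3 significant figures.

Wien's displacement law: λ_max = b/T = (2.898×10⁻³ m·K)/(61.7 K) = 4.697×10⁻⁵ m.
That is 47.0 μm, in the infrared range.

λ_max ≈ 47.0 μm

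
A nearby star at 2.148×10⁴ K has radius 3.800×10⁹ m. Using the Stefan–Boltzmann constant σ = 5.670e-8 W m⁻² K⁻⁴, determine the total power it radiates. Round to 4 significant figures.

Surface area A = 4πR² = 4π(3.800×10⁹ m)² = 1.81458×10²⁰ m².
P = σAT⁴ = 5.670×10⁻⁸ × 1.81458×10²⁰ × (2.148×10⁴)⁴ = 2.190×10³⁰ W.

P ≈ 2.190×10³⁰ W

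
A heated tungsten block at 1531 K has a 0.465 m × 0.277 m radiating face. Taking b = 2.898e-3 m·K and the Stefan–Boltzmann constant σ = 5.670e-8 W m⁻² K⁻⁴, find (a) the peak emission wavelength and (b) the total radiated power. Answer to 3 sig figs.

λ_max ≈ 1.89×10³ nm; P ≈ 4.01×10⁴ W

(a) λ_max = b/T = 2.898×10⁻³/1531 = 1.893×10⁻⁶ m = 1.89×10³ nm.
Area A = 0.465 × 0.277 = 0.128805 m².
(b) P = σAT⁴ = 5.670×10⁻⁸×0.128805×(1531)⁴ = 4.01×10⁴ W.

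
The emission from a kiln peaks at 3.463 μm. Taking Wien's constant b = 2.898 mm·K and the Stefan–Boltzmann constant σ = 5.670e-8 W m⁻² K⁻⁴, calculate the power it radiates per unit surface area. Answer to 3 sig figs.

Wien's law: T = b/λ_max = 2.898×10⁻³/3.463×10⁻⁶ = 836.847 K.
Then I = σT⁴ = 5.670×10⁻⁸×(836.847)⁴ = 2.78×10⁴ W/m².

I ≈ 2.78×10⁴ W/m²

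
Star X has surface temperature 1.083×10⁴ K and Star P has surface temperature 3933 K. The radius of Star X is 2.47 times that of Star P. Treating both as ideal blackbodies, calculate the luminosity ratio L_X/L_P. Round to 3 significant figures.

L ∝ R²T⁴, so L_X/L_P = (R_X/R_P)²(T_X/T_P)⁴ = (2.47)² × (1.083×10⁴/3933)⁴ = 6.1009 × 57.4934 = 351.

L_X/L_P ≈ 351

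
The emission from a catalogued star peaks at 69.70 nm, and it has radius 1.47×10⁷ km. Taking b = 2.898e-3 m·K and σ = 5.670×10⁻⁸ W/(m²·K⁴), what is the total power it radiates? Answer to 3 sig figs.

P ≈ 4.60×10³² W

Wien's law: T = b/λ_max = 2.898×10⁻³/6.970×10⁻⁸ = 41578.2 K.
Surface area A = 4πR² = 4π(1.47×10¹⁰ m)² = 2.71547×10²¹ m².
Then P = σAT⁴ = 5.670×10⁻⁸×2.71547×10²¹×(41578.2)⁴ = 4.60×10³² W.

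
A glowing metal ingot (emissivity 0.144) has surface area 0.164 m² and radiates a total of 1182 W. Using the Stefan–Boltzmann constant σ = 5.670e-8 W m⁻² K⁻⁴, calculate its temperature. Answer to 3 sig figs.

Area A = 0.164 m².
P = εσAT⁴ ⇒ T = (P/(εσA))^(1/4) = (1182/(0.144×5.670×10⁻⁸×0.164))^(1/4) = 969 K.

T ≈ 969 K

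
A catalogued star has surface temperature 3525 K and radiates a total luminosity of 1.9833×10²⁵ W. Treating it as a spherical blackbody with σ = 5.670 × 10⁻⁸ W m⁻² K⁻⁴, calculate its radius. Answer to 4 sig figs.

L = 4πR²σT⁴ ⇒ R = √(L/(4πσT⁴)).
σT⁴ = 8.75426×10⁶ W/m², so R = √(1.9833×10²⁵/(4π×8.75426×10⁶)) = 4.246×10⁸ m.

R ≈ 4.246×10⁸ m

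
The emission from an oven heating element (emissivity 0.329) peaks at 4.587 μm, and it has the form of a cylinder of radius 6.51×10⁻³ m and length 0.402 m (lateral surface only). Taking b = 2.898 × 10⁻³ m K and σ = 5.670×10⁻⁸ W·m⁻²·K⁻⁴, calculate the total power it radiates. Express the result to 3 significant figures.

Wien's law: T = b/λ_max = 2.898×10⁻³/4.587×10⁻⁶ = 631.785 K.
Lateral area A = 2πrL = 2π×6.51×10⁻³×0.402 = 0.0164432 m².
Then P = εσAT⁴ = 0.329×5.670×10⁻⁸×0.0164432×(631.785)⁴ = 48.9 W.

P ≈ 48.9 W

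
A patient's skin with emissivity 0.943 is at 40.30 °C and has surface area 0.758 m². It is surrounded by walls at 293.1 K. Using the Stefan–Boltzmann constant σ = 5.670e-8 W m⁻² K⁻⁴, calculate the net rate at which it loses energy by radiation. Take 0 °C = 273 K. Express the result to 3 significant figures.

Net loss ≈ 91.4 W

T = 40.30 °C + 273 = 313.30 K.
Area A = 0.758 m².
Net radiated power P_net = εσA(T⁴ − T₀⁴) = 0.943×5.670×10⁻⁸×0.758×(313.30⁴ − 293.1⁴).
T⁴ − T₀⁴ = 9.63478×10⁹ − 7.38012×10⁹ = 2.25466×10⁹ K⁴, so P_net = 91.4 W.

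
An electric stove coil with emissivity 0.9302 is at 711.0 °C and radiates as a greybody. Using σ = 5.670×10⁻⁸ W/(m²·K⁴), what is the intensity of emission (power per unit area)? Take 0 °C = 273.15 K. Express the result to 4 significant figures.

T = 711.0 °C + 273.15 = 984.15 K.
Stefan–Boltzmann: I = εσT⁴ = 0.9302 × 5.670×10⁻⁸ × (984.15)⁴ = 4.948×10⁴ W/m².

I ≈ 4.948×10⁴ W/m²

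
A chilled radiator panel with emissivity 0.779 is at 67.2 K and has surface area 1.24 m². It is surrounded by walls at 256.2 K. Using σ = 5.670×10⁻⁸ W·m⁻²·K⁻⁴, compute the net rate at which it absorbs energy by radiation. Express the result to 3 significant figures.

Net gain ≈ 235 W

Area A = 1.24 m².
Net radiated power P_net = εσA(T⁴ − T₀⁴) = 0.779×5.670×10⁻⁸×1.24×(67.2⁴ − 256.2⁴).
T⁴ − T₀⁴ = 2.03928×10⁷ − 4.30840×10⁹ = -4.28801×10⁹ K⁴, so P_net = -235 W — negative, meaning a net gain of 235 W.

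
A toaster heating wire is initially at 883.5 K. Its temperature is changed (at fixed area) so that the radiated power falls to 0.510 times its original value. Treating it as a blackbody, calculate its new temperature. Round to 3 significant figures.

T₂ ≈ 747 K

P ∝ T⁴, so T₂/T₁ = (P₂/P₁)^(1/4) = (0.510)^(1/4) = 0.845070.
T₂ = 883.5 × 0.845070 = 747 K.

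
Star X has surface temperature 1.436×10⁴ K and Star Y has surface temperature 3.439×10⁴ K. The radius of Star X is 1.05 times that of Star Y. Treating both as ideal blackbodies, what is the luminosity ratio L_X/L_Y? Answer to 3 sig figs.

L ∝ R²T⁴, so L_X/L_Y = (R_X/R_Y)²(T_X/T_Y)⁴ = (1.05)² × (1.436×10⁴/3.439×10⁴)⁴ = 1.1025 × 0.0304011 = 0.0335.

L_X/L_Y ≈ 0.0335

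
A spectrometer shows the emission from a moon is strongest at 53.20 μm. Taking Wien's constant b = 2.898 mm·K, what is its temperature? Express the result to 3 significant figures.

T ≈ 54.5 K

Wien's law gives T = b/λ_max = (2.898×10⁻³ m·K)/(5.320×10⁻⁵ m) = 54.5 K.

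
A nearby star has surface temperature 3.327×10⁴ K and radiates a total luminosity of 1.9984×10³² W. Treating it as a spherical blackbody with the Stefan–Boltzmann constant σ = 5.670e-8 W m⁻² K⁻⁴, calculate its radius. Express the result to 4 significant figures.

L = 4πR²σT⁴ ⇒ R = √(L/(4πσT⁴)).
σT⁴ = 6.94695×10¹⁰ W/m², so R = √(1.9984×10³²/(4π×6.94695×10¹⁰)) = 1.513×10¹⁰ m.

R ≈ 1.513×10¹⁰ m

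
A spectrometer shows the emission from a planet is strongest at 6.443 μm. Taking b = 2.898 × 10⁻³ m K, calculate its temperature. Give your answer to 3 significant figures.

Wien's law gives T = b/λ_max = (2.898×10⁻³ m·K)/(6.443×10⁻⁶ m) = 450 K.

T ≈ 450 K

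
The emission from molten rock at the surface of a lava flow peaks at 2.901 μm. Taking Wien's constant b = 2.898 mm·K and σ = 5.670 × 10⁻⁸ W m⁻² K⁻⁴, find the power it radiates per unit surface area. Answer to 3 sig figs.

Wien's law: T = b/λ_max = 2.898×10⁻³/2.901×10⁻⁶ = 998.966 K.
Then I = σT⁴ = 5.670×10⁻⁸×(998.966)⁴ = 5.65×10⁴ W/m².

I ≈ 5.65×10⁴ W/m²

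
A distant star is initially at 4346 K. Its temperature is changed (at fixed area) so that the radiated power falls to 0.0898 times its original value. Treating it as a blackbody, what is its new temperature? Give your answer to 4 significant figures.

P ∝ T⁴, so T₂/T₁ = (P₂/P₁)^(1/4) = (0.0898)^(1/4) = 0.547418.
T₂ = 4346 × 0.547418 = 2379 K.

T₂ ≈ 2379 K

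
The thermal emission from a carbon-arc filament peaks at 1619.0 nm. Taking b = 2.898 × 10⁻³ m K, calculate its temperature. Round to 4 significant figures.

T ≈ 1790 K

Wien's law gives T = b/λ_max = (2.898×10⁻³ m·K)/(1.6190×10⁻⁶ m) = 1790 K.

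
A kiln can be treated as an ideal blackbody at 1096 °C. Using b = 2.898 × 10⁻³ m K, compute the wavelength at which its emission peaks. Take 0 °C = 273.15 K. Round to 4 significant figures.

λ_max ≈ 2117 nm

T = 1096 °C + 273.15 = 1369.15 K.
Wien's displacement law: λ_max = b/T = (2.898×10⁻³ m·K)/(1369.15 K) = 2.1166×10⁻⁶ m.
That is 2117 nm, in the infrared range.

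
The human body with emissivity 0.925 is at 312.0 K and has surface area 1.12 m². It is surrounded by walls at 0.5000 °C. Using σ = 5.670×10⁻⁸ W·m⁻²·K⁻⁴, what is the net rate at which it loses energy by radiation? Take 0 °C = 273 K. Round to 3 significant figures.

Surroundings: T = 0.5000 °C + 273 = 273.5000 K.
Area A = 1.12 m².
Net radiated power P_net = εσA(T⁴ − T₀⁴) = 0.925×5.670×10⁻⁸×1.12×(312.0⁴ − 273.5000⁴).
T⁴ − T₀⁴ = 9.47585×10⁹ − 5.59538×10⁹ = 3.88047×10⁹ K⁴, so P_net = 228 W.

Net loss ≈ 228 W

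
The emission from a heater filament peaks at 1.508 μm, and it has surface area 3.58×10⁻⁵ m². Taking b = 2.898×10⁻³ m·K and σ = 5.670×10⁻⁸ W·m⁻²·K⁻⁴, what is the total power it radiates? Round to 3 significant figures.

P ≈ 27.7 W

Wien's law: T = b/λ_max = 2.898×10⁻³/1.508×10⁻⁶ = 1921.75 K.
Area A = 3.58×10⁻⁵ m².
Then P = σAT⁴ = 5.670×10⁻⁸×3.58×10⁻⁵×(1921.75)⁴ = 27.7 W.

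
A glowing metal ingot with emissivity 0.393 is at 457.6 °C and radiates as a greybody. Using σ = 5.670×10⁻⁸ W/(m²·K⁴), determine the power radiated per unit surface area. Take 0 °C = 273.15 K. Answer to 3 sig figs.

I ≈ 6.35×10³ W/m²

T = 457.6 °C + 273.15 = 730.75 K.
Stefan–Boltzmann: I = εσT⁴ = 0.393 × 5.670×10⁻⁸ × (730.75)⁴ = 6.35×10³ W/m².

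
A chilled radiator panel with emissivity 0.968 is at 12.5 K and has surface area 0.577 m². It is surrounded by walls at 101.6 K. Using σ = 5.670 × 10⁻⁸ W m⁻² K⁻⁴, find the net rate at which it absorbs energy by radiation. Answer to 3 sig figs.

Net gain ≈ 3.37 W

Area A = 0.577 m².
Net radiated power P_net = εσA(T⁴ − T₀⁴) = 0.968×5.670×10⁻⁸×0.577×(12.5⁴ − 101.6⁴).
T⁴ − T₀⁴ = 24414.1 − 1.06555×10⁸ = -1.06531×10⁸ K⁴, so P_net = -3.37 W — negative, meaning a net gain of 3.37 W.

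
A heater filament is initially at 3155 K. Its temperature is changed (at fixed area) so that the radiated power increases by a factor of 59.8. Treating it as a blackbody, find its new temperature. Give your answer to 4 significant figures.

P ∝ T⁴, so T₂/T₁ = (P₂/P₁)^(1/4) = (59.8)^(1/4) = 2.78084.
T₂ = 3155 × 2.78084 = 8774 K.

T₂ ≈ 8774 K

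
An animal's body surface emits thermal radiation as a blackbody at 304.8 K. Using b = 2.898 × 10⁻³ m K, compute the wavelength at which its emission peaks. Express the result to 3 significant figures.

λ_max ≈ 9.51 μm

Wien's displacement law: λ_max = b/T = (2.898×10⁻³ m·K)/(304.8 K) = 9.508×10⁻⁶ m.
That is 9.51 μm, in the infrared range.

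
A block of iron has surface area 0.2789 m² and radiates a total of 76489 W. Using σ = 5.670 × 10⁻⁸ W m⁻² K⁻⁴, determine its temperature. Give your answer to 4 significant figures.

T ≈ 1483 K

Area A = 0.2789 m².
P = σAT⁴ ⇒ T = (P/(σA))^(1/4) = (76489/(5.670×10⁻⁸×0.2789))^(1/4) = 1483 K.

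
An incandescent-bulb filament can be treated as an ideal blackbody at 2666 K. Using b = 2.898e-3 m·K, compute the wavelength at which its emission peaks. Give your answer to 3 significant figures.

λ_max ≈ 1.09×10³ nm

Wien's displacement law: λ_max = b/T = (2.898×10⁻³ m·K)/(2666 K) = 1.087×10⁻⁶ m.
That is 1.09×10³ nm, in the infrared range.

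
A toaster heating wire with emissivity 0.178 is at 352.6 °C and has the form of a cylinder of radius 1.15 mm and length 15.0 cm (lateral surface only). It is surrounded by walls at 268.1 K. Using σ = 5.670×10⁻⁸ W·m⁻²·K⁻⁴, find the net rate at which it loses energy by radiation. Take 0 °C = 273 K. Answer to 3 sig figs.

T = 352.6 °C + 273 = 625.6 K.
Lateral area A = 2πrL = 2π×1.15×10⁻³×0.150 = 1.08385×10⁻³ m².
Net radiated power P_net = εσA(T⁴ − T₀⁴) = 0.178×5.670×10⁻⁸×1.08385×10⁻³×(625.6⁴ − 268.1⁴).
T⁴ − T₀⁴ = 1.53175×10¹¹ − 5.16639×10⁹ = 1.48009×10¹¹ K⁴, so P_net = 1.62 W.

Net loss ≈ 1.62 W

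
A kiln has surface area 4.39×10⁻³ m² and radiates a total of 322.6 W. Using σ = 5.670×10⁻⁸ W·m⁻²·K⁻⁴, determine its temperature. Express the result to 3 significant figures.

Area A = 4.39×10⁻³ m².
P = σAT⁴ ⇒ T = (P/(σA))^(1/4) = (322.6/(5.670×10⁻⁸×4.39×10⁻³))^(1/4) = 1.07×10³ K.

T ≈ 1.07×10³ K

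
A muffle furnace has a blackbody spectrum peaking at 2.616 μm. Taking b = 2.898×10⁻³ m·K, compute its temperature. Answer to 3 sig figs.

Wien's law gives T = b/λ_max = (2.898×10⁻³ m·K)/(2.616×10⁻⁶ m) = 1.11×10³ K.

T ≈ 1.11×10³ K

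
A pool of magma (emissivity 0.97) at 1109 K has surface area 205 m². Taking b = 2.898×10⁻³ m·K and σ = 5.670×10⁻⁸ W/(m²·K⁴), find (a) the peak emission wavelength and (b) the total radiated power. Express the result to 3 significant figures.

(a) λ_max = b/T = 2.898×10⁻³/1109 = 2.613×10⁻⁶ m = 2.61×10³ nm.
Area A = 205 m².
(b) P = εσAT⁴ = 0.97×5.670×10⁻⁸×205×(1109)⁴ = 1.71×10⁷ W.

λ_max ≈ 2.61×10³ nm; P ≈ 1.71×10⁷ W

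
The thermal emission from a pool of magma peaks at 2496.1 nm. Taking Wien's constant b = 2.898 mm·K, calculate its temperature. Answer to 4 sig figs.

T ≈ 1161 K

Wien's law gives T = b/λ_max = (2.898×10⁻³ m·K)/(2.4961×10⁻⁶ m) = 1161 K.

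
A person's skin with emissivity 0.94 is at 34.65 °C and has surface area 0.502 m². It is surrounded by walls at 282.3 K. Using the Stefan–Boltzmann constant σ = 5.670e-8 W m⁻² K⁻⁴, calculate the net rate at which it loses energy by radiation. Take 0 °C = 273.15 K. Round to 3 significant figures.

T = 34.65 °C + 273.15 = 307.80 K.
Area A = 0.502 m².
Net radiated power P_net = εσA(T⁴ − T₀⁴) = 0.94×5.670×10⁻⁸×0.502×(307.80⁴ − 282.3⁴).
T⁴ − T₀⁴ = 8.97583×10⁹ − 6.35102×10⁹ = 2.62481×10⁹ K⁴, so P_net = 70.2 W.

Net loss ≈ 70.2 W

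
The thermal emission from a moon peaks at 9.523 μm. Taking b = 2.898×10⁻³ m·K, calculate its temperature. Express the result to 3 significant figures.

T ≈ 304 K

Wien's law gives T = b/λ_max = (2.898×10⁻³ m·K)/(9.523×10⁻⁶ m) = 304 K.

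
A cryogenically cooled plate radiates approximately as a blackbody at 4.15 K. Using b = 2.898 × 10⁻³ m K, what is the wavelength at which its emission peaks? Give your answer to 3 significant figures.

λ_max ≈ 6.98×10⁻⁴ m

Wien's displacement law: λ_max = b/T = (2.898×10⁻³ m·K)/(4.15 K) = 6.983×10⁻⁴ m.
That is 6.98×10⁻⁴ m, in the infrared range.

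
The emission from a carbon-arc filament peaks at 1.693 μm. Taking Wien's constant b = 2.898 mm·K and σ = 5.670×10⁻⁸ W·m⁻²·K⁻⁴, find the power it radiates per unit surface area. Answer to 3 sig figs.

Wien's law: T = b/λ_max = 2.898×10⁻³/1.693×10⁻⁶ = 1711.75 K.
Then I = σT⁴ = 5.670×10⁻⁸×(1711.75)⁴ = 4.87×10⁵ W/m².

I ≈ 4.87×10⁵ W/m²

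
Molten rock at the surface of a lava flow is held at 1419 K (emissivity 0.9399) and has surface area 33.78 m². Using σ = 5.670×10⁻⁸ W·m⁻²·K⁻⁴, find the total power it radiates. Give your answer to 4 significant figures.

Area A = 33.78 m².
P = εσAT⁴ = 0.9399 × 5.670×10⁻⁸ × 33.78 × (1419)⁴ = 7.299×10⁶ W.

P ≈ 7.299×10⁶ W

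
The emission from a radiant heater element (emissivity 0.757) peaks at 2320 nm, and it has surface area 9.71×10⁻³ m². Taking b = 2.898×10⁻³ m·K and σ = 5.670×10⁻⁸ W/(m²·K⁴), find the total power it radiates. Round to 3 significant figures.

P ≈ 1.01×10³ W

Wien's law: T = b/λ_max = 2.898×10⁻³/2.320×10⁻⁶ = 1249.14 K.
Area A = 9.71×10⁻³ m².
Then P = εσAT⁴ = 0.757×5.670×10⁻⁸×9.71×10⁻³×(1249.14)⁴ = 1.01×10³ W.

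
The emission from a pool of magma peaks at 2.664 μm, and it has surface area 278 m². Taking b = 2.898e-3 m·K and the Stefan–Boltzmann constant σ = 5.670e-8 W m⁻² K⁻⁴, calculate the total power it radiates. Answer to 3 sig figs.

Wien's law: T = b/λ_max = 2.898×10⁻³/2.664×10⁻⁶ = 1087.84 K.
Area A = 278 m².
Then P = σAT⁴ = 5.670×10⁻⁸×278×(1087.84)⁴ = 2.21×10⁷ W.

P ≈ 2.21×10⁷ W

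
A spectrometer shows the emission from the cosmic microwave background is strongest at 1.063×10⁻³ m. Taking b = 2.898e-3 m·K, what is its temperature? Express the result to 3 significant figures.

T ≈ 2.73 K

Wien's law gives T = b/λ_max = (2.898×10⁻³ m·K)/(1.063×10⁻³ m) = 2.73 K.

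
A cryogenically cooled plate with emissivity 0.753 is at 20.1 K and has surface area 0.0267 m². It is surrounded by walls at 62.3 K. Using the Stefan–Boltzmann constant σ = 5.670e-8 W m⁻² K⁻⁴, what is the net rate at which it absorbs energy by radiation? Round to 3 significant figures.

Area A = 0.0267 m².
Net radiated power P_net = εσA(T⁴ − T₀⁴) = 0.753×5.670×10⁻⁸×0.0267×(20.1⁴ − 62.3⁴).
T⁴ − T₀⁴ = 1.63224×10⁵ − 1.50644×10⁷ = -1.49012×10⁷ K⁴, so P_net = -0.0170 W — negative, meaning a net gain of 0.0170 W.

Net gain ≈ 0.0170 W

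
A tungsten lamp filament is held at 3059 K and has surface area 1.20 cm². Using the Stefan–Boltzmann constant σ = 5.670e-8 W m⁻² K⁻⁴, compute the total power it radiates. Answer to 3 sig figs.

P ≈ 596 W

Area A = 1.20 cm² = 1.20×10⁻⁴ m².
P = σAT⁴ = 5.670×10⁻⁸ × 1.20×10⁻⁴ × (3059)⁴ = 596 W.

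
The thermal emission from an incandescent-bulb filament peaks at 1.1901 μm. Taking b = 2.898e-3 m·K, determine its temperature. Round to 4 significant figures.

Wien's law gives T = b/λ_max = (2.898×10⁻³ m·K)/(1.1901×10⁻⁶ m) = 2435 K.

T ≈ 2435 K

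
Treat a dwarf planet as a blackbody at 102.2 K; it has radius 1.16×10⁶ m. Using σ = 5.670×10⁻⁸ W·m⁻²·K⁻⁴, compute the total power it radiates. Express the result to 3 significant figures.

P ≈ 1.05×10¹⁴ W

Surface area A = 4πR² = 4π(1.16×10⁶ m)² = 1.69093×10¹³ m².
P = σAT⁴ = 5.670×10⁻⁸ × 1.69093×10¹³ × (102.2)⁴ = 1.05×10¹⁴ W.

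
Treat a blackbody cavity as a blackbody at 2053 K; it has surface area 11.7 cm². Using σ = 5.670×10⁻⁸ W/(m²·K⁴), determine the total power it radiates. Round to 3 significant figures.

P ≈ 1.18×10³ W

Area A = 11.7 cm² = 1.17×10⁻³ m².
P = σAT⁴ = 5.670×10⁻⁸ × 1.17×10⁻³ × (2053)⁴ = 1.18×10³ W.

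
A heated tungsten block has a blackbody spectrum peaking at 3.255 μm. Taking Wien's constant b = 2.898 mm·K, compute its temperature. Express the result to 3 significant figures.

Wien's law gives T = b/λ_max = (2.898×10⁻³ m·K)/(3.255×10⁻⁶ m) = 890 K.

T ≈ 890 K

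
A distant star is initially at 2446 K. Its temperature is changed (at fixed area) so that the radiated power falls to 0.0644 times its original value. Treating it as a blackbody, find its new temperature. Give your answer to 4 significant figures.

T₂ ≈ 1232 K

P ∝ T⁴, so T₂/T₁ = (P₂/P₁)^(1/4) = (0.0644)^(1/4) = 0.503757.
T₂ = 2446 × 0.503757 = 1232 K.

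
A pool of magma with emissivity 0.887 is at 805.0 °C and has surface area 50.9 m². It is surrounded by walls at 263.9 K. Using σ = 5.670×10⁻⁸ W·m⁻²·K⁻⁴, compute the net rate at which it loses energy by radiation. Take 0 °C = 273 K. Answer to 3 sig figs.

Net loss ≈ 3.44×10⁶ W

T = 805.0 °C + 273 = 1078.0 K.
Area A = 50.9 m².
Net radiated power P_net = εσA(T⁴ − T₀⁴) = 0.887×5.670×10⁻⁸×50.9×(1078.0⁴ − 263.9⁴).
T⁴ − T₀⁴ = 1.35044×10¹² − 4.85018×10⁹ = 1.34559×10¹² K⁴, so P_net = 3.44×10⁶ W.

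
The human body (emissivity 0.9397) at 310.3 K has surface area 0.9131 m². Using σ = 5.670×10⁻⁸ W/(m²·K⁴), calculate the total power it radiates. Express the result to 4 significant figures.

P ≈ 451.0 W

Area A = 0.9131 m².
P = εσAT⁴ = 0.9397 × 5.670×10⁻⁸ × 0.9131 × (310.3)⁴ = 451.0 W.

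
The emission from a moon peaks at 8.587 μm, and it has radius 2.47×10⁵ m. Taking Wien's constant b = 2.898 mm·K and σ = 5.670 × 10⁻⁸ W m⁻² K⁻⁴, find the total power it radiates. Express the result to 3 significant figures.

P ≈ 5.64×10¹⁴ W

Wien's law: T = b/λ_max = 2.898×10⁻³/8.587×10⁻⁶ = 337.487 K.
Surface area A = 4πR² = 4π(2.47×10⁵ m)² = 7.66662×10¹¹ m².
Then P = σAT⁴ = 5.670×10⁻⁸×7.66662×10¹¹×(337.487)⁴ = 5.64×10¹⁴ W.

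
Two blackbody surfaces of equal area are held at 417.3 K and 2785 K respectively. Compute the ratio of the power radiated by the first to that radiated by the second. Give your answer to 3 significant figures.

With equal areas, P₁/P₂ = (T₁/T₂)⁴ = (417.3/2785)⁴ = 5.04×10⁻⁴.

P₁/P₂ ≈ 5.04×10⁻⁴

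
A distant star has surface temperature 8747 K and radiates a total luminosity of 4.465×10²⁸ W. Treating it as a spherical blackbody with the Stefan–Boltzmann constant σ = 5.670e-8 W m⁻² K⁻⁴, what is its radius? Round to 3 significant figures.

R ≈ 3.27×10⁹ m

L = 4πR²σT⁴ ⇒ R = √(L/(4πσT⁴)).
σT⁴ = 3.31909×10⁸ W/m², so R = √(4.465×10²⁸/(4π×3.31909×10⁸)) = 3.27×10⁹ m.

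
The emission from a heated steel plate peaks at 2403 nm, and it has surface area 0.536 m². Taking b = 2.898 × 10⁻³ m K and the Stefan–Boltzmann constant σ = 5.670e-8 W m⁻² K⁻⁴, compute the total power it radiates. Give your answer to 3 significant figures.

Wien's law: T = b/λ_max = 2.898×10⁻³/2.403×10⁻⁶ = 1205.99 K.
Area A = 0.536 m².
Then P = σAT⁴ = 5.670×10⁻⁸×0.536×(1205.99)⁴ = 6.43×10⁴ W.

P ≈ 6.43×10⁴ W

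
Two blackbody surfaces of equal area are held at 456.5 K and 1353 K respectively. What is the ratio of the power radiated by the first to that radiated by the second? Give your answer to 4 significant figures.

P₁/P₂ ≈ 0.01296

With equal areas, P₁/P₂ = (T₁/T₂)⁴ = (456.5/1353)⁴ = 0.01296.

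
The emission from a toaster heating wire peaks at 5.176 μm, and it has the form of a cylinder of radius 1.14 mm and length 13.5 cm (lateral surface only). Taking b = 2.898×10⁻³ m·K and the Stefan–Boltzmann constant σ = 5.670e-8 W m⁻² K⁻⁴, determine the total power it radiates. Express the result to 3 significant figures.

P ≈ 5.39 W

Wien's law: T = b/λ_max = 2.898×10⁻³/5.176×10⁻⁶ = 559.892 K.
Lateral area A = 2πrL = 2π×1.14×10⁻³×0.135 = 9.66982×10⁻⁴ m².
Then P = σAT⁴ = 5.670×10⁻⁸×9.66982×10⁻⁴×(559.892)⁴ = 5.39 W.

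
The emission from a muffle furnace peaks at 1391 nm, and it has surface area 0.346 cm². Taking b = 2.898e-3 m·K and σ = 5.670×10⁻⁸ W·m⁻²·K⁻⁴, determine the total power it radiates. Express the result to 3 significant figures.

P ≈ 37.0 W

Wien's law: T = b/λ_max = 2.898×10⁻³/1.391×10⁻⁶ = 2083.39 K.
Area A = 0.346 cm² = 3.46×10⁻⁵ m².
Then P = σAT⁴ = 5.670×10⁻⁸×3.46×10⁻⁵×(2083.39)⁴ = 37.0 W.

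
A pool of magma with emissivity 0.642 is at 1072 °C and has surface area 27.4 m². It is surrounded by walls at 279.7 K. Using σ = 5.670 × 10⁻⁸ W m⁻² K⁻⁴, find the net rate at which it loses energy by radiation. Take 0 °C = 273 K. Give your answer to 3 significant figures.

Net loss ≈ 3.26×10⁶ W

T = 1072 °C + 273 = 1345 K.
Area A = 27.4 m².
Net radiated power P_net = εσA(T⁴ − T₀⁴) = 0.642×5.670×10⁻⁸×27.4×(1345⁴ − 279.7⁴).
T⁴ − T₀⁴ = 3.27257×10¹² − 6.12026×10⁹ = 3.26645×10¹² K⁴, so P_net = 3.26×10⁶ W.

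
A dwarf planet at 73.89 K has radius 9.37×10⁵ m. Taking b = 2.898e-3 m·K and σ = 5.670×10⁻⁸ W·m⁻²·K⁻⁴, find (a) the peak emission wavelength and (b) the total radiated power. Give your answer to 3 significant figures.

λ_max ≈ 39.2 μm; P ≈ 1.86×10¹³ W

(a) λ_max = b/T = 2.898×10⁻³/73.89 = 3.922×10⁻⁵ m = 39.2 μm.
Surface area A = 4πR² = 4π(9.37×10⁵ m)² = 1.10329×10¹³ m².
(b) P = σAT⁴ = 5.670×10⁻⁸×1.10329×10¹³×(73.89)⁴ = 1.86×10¹³ W.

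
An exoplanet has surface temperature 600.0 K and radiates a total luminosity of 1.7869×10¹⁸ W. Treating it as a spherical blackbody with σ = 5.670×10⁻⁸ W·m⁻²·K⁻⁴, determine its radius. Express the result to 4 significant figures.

R ≈ 4.399×10⁶ m

L = 4πR²σT⁴ ⇒ R = √(L/(4πσT⁴)).
σT⁴ = 7348.32 W/m², so R = √(1.7869×10¹⁸/(4π×7348.32)) = 4.399×10⁶ m.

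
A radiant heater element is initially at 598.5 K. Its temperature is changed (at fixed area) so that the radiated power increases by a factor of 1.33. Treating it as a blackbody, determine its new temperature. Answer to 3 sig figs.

T₂ ≈ 643 K

P ∝ T⁴, so T₂/T₁ = (P₂/P₁)^(1/4) = (1.33)^(1/4) = 1.07390.
T₂ = 598.5 × 1.07390 = 643 K.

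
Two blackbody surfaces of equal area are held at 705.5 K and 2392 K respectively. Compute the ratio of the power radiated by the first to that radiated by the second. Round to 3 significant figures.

P₁/P₂ ≈ 7.57×10⁻³

With equal areas, P₁/P₂ = (T₁/T₂)⁴ = (705.5/2392)⁴ = 7.57×10⁻³.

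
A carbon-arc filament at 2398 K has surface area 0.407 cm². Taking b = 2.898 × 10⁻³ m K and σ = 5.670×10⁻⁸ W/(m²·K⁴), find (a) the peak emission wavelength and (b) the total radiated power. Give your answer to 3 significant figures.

(a) λ_max = b/T = 2.898×10⁻³/2398 = 1.209×10⁻⁶ m = 1.21×10³ nm.
Area A = 0.407 cm² = 4.07×10⁻⁵ m².
(b) P = σAT⁴ = 5.670×10⁻⁸×4.07×10⁻⁵×(2398)⁴ = 76.3 W.

λ_max ≈ 1.21×10³ nm; P ≈ 76.3 W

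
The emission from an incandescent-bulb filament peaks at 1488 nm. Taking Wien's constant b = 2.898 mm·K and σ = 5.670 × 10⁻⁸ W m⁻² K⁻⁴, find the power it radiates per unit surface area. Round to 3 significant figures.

I ≈ 8.16×10⁵ W/m²

Wien's law: T = b/λ_max = 2.898×10⁻³/1.488×10⁻⁶ = 1947.58 K.
Then I = σT⁴ = 5.670×10⁻⁸×(1947.58)⁴ = 8.16×10⁵ W/m².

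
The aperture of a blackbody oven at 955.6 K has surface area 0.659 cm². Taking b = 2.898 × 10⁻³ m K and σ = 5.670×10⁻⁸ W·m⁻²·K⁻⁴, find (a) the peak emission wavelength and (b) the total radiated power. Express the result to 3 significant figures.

(a) λ_max = b/T = 2.898×10⁻³/955.6 = 3.033×10⁻⁶ m = 3.03 μm.
Area A = 0.659 cm² = 6.59×10⁻⁵ m².
(b) P = σAT⁴ = 5.670×10⁻⁸×6.59×10⁻⁵×(955.6)⁴ = 3.12 W.

λ_max ≈ 3.03 μm; P ≈ 3.12 W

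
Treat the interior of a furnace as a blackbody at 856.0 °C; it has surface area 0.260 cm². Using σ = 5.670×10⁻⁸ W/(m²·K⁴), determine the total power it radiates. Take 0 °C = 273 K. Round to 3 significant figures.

T = 856.0 °C + 273 = 1129.0 K.
Area A = 0.260 cm² = 2.60×10⁻⁵ m².
P = σAT⁴ = 5.670×10⁻⁸ × 2.60×10⁻⁵ × (1129.0)⁴ = 2.40 W.

P ≈ 2.40 W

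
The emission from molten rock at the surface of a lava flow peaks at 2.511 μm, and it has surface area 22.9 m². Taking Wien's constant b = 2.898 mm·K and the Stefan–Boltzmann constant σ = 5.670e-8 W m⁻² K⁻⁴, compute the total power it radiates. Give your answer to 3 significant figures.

Wien's law: T = b/λ_max = 2.898×10⁻³/2.511×10⁻⁶ = 1154.12 K.
Area A = 22.9 m².
Then P = σAT⁴ = 5.670×10⁻⁸×22.9×(1154.12)⁴ = 2.30×10⁶ W.

P ≈ 2.30×10⁶ W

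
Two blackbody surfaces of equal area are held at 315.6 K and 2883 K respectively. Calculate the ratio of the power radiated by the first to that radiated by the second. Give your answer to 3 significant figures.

P₁/P₂ ≈ 1.44×10⁻⁴

With equal areas, P₁/P₂ = (T₁/T₂)⁴ = (315.6/2883)⁴ = 1.44×10⁻⁴.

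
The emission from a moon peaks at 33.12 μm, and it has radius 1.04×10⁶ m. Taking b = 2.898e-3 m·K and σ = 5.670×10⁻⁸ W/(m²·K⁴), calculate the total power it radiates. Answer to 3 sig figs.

Wien's law: T = b/λ_max = 2.898×10⁻³/3.312×10⁻⁵ = 87.5000 K.
Surface area A = 4πR² = 4π(1.04×10⁶ m)² = 1.35918×10¹³ m².
Then P = σAT⁴ = 5.670×10⁻⁸×1.35918×10¹³×(87.5000)⁴ = 4.52×10¹³ W.

P ≈ 4.52×10¹³ W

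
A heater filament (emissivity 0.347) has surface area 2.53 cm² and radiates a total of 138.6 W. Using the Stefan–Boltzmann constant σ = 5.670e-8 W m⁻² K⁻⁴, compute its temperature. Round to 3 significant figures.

Area A = 2.53 cm² = 2.53×10⁻⁴ m².
P = εσAT⁴ ⇒ T = (P/(εσA))^(1/4) = (138.6/(0.347×5.670×10⁻⁸×2.53×10⁻⁴))^(1/4) = 2.30×10³ K.

T ≈ 2.30×10³ K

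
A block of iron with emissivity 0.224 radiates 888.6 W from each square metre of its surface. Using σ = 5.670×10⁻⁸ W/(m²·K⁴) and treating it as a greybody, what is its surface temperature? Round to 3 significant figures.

I = εσT⁴, so T = (I/εσ)^(1/4) = (888.6/(0.224×5.670×10⁻⁸))^(1/4) = 514 K.

T ≈ 514 K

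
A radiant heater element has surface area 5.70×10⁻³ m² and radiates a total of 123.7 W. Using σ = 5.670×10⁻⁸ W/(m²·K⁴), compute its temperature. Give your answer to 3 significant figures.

Area A = 5.70×10⁻³ m².
P = σAT⁴ ⇒ T = (P/(σA))^(1/4) = (123.7/(5.670×10⁻⁸×5.70×10⁻³))^(1/4) = 787 K.

T ≈ 787 K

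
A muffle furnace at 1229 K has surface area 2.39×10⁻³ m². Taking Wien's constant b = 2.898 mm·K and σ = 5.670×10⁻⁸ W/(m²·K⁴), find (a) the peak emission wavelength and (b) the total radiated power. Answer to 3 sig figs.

(a) λ_max = b/T = 2.898×10⁻³/1229 = 2.358×10⁻⁶ m = 2.36 μm.
Area A = 2.39×10⁻³ m².
(b) P = σAT⁴ = 5.670×10⁻⁸×2.39×10⁻³×(1229)⁴ = 309 W.

λ_max ≈ 2.36 μm; P ≈ 309 W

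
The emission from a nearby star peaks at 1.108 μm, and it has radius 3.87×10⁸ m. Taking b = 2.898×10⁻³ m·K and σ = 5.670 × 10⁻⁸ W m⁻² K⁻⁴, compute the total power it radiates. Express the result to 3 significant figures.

P ≈ 4.99×10²⁴ W

Wien's law: T = b/λ_max = 2.898×10⁻³/1.108×10⁻⁶ = 2615.52 K.
Surface area A = 4πR² = 4π(3.87×10⁸ m)² = 1.88205×10¹⁸ m².
Then P = σAT⁴ = 5.670×10⁻⁸×1.88205×10¹⁸×(2615.52)⁴ = 4.99×10²⁴ W.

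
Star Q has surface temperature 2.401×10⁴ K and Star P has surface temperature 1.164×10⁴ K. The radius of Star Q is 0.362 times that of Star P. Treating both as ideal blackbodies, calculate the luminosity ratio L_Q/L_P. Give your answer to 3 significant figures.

L_Q/L_P ≈ 2.37

L ∝ R²T⁴, so L_Q/L_P = (R_Q/R_P)²(T_Q/T_P)⁴ = (0.362)² × (2.401×10⁴/1.164×10⁴)⁴ = 0.131044 × 18.1033 = 2.37.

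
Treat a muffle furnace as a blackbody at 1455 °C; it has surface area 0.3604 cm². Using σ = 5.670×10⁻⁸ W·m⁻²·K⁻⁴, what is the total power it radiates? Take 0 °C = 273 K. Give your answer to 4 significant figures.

P ≈ 18.22 W

T = 1455 °C + 273 = 1728 K.
Area A = 0.3604 cm² = 3.604×10⁻⁵ m².
P = σAT⁴ = 5.670×10⁻⁸ × 3.604×10⁻⁵ × (1728)⁴ = 18.22 W.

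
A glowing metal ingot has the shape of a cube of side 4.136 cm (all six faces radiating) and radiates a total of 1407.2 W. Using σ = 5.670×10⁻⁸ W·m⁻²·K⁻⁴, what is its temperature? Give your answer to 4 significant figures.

T ≈ 1247 K

Area A = 6s² = 6×(0.04136 m)² = 0.0102639 m².
P = σAT⁴ ⇒ T = (P/(σA))^(1/4) = (1407.2/(5.670×10⁻⁸×0.0102639))^(1/4) = 1247 K.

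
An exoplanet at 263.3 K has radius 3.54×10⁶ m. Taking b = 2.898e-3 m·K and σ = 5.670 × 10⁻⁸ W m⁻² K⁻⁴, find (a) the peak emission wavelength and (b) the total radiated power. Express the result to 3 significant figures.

λ_max ≈ 11.0 μm; P ≈ 4.29×10¹⁶ W

(a) λ_max = b/T = 2.898×10⁻³/263.3 = 1.101×10⁻⁵ m = 11.0 μm.
Surface area A = 4πR² = 4π(3.54×10⁶ m)² = 1.57477×10¹⁴ m².
(b) P = σAT⁴ = 5.670×10⁻⁸×1.57477×10¹⁴×(263.3)⁴ = 4.29×10¹⁶ W.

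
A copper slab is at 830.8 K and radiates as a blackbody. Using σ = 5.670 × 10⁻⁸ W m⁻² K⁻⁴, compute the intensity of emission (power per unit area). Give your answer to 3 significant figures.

Stefan–Boltzmann: I = σT⁴ = 5.670×10⁻⁸ × (830.8)⁴ = 2.70×10⁴ W/m².

I ≈ 2.70×10⁴ W/m²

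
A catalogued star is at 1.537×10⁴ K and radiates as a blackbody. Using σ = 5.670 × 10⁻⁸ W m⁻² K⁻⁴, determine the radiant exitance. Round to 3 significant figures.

Stefan–Boltzmann: I = σT⁴ = 5.670×10⁻⁸ × (1.537×10⁴)⁴ = 3.16×10⁹ W/m².

I ≈ 3.16×10⁹ W/m²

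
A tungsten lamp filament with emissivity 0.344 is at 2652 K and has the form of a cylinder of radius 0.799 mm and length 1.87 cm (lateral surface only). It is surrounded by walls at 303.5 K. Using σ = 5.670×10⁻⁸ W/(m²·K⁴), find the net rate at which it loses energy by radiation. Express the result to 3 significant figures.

Lateral area A = 2πrL = 2π×7.99×10⁻⁴×0.0187 = 9.38790×10⁻⁵ m².
Net radiated power P_net = εσA(T⁴ − T₀⁴) = 0.344×5.670×10⁻⁸×9.38790×10⁻⁵×(2652⁴ − 303.5⁴).
T⁴ − T₀⁴ = 4.94646×10¹³ − 8.48467×10⁹ = 4.94561×10¹³ K⁴, so P_net = 90.6 W.

Net loss ≈ 90.6 W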